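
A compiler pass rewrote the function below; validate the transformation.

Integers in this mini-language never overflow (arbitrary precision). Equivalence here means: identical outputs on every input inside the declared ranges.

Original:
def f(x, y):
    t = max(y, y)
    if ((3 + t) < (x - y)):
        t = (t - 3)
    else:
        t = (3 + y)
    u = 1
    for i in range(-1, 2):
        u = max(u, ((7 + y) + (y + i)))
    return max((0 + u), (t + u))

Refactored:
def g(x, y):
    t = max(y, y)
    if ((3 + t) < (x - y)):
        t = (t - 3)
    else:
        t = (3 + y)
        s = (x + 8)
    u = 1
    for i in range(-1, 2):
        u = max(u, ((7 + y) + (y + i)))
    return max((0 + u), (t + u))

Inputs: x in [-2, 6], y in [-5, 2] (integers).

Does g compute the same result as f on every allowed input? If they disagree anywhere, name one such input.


The two are interchangeable: arithmetic usage differs; also statement counts differ; also local variable names differ; also constant usage differs, and every declared input agrees.
Spot check at x=-1, y=0 — f: t becomes 0; next ((3 + t) < (x - y)) evaluates to false; next t becomes 3; next u becomes 1; next at i=-1:; next u becomes 6; next at i=0:; next u becomes 7; next at i=1:; next u becomes 8; next final value 11. g: t becomes 0; next ((3 + t) < (x - y)) evaluates to false; next t becomes 3; next s becomes 7; next u becomes 1; next at i=-1:; next u becomes 6; next at i=0:; next u becomes 7; next at i=1:; next u becomes 8; next final value 11. Both give 11.
Sweeping the whole domain (72 inputs) finds no disagreement.
verdict: equivalent


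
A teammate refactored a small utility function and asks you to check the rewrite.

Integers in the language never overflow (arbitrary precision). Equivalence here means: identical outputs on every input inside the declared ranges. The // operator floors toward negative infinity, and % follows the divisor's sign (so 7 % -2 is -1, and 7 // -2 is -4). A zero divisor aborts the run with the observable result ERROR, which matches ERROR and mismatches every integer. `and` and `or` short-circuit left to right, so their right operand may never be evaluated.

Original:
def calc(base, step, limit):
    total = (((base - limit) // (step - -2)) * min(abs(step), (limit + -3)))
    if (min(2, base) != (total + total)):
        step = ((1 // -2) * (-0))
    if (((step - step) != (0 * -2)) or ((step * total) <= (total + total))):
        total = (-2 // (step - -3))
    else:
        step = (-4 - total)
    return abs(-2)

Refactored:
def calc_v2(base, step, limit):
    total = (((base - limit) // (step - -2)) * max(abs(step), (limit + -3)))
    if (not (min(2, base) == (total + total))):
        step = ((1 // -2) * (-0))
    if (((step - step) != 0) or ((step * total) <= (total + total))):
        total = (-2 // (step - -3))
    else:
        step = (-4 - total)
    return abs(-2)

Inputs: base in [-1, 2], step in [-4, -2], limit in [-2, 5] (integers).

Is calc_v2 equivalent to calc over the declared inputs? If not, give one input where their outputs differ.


Not equivalent: base=0, step=-3, limit=3 separates them (ERROR vs 2).
calc: total becomes 0; next (min(2, base) != (total + total)) evaluates to false; next (((step - step) != (0 * -2)) or ((step * total) <= (total + total))) evaluates to true; next hits division by zero so the output is ERROR
calc_v2: total becomes 9; next (not (min(2, base) == (total + total))) evaluates to true; next step becomes 0; next (((step - step) != 0) or ((step * total) <= (total + total))) evaluates to true; next total becomes -1; next final value 2
verdict: not equivalent; witness: base=0, step=-3, limit=3


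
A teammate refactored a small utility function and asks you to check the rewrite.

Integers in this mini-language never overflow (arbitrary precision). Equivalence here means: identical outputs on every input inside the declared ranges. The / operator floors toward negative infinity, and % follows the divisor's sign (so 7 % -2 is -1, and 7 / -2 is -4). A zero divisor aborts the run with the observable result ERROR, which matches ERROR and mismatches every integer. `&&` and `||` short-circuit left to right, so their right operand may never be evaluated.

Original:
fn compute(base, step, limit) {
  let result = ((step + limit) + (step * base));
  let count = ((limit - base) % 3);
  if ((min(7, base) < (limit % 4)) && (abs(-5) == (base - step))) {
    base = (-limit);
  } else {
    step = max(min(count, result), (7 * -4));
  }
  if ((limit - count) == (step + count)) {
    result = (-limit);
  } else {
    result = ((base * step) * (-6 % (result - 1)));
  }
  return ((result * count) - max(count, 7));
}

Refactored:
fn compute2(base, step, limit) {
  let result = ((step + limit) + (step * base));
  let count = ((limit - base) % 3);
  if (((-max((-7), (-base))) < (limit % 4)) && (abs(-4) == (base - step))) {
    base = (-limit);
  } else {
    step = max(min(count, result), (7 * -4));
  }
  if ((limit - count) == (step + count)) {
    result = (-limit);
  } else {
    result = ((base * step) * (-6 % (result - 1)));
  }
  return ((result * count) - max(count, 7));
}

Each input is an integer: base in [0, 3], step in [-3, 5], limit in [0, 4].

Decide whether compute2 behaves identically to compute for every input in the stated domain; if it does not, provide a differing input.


Consider the input base=1, step=-3, limit=2.
compute: result = -4; count = 1; ((min(7, base) < (limit % 4)) && (abs(-5) == (base - step))) -> false; step = -4; ((limit - count) == (step + count)) -> false; result = 4; return -3
compute2: result = -4; count = 1; (((-max((-7), (-base))) < (limit % 4)) && (abs(-4) == (base - step))) -> true; base = -2; ((limit - count) == (step + count)) -> false; result = -6; return -13
-3 against -13: the behavior changed.
verdict: not equivalent; witness: base=1, step=-3, limit=2


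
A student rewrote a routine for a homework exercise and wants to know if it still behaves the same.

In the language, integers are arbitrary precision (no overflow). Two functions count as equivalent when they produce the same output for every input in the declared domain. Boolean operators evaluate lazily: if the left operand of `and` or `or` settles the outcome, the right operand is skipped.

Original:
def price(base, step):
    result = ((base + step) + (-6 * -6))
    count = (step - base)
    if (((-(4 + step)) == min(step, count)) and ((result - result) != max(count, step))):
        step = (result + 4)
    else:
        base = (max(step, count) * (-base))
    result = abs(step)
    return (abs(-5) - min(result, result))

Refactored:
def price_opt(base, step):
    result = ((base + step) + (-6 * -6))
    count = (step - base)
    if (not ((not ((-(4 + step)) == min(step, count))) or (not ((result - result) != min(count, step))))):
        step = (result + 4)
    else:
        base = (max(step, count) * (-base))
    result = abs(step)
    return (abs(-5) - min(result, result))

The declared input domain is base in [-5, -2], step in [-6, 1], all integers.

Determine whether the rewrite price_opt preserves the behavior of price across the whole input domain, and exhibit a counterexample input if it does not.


There is a counterexample at base=-2, step=-2: 3 on one side, -31 on the other.
price: result := 32 | count := 0 | (((-(4 + step)) == min(step, count)) and ((result - result) != max(count, step))): false | base := 0 | result := 2 | result 3
price_opt: result := 32 | count := 0 | (not ((not ((-(4 + step)) == min(step, count))) or (not ((result - result) != min(count, step))))): true | step := 36 | result := 36 | result -31
verdict: not equivalent; witness: base=-2, step=-2


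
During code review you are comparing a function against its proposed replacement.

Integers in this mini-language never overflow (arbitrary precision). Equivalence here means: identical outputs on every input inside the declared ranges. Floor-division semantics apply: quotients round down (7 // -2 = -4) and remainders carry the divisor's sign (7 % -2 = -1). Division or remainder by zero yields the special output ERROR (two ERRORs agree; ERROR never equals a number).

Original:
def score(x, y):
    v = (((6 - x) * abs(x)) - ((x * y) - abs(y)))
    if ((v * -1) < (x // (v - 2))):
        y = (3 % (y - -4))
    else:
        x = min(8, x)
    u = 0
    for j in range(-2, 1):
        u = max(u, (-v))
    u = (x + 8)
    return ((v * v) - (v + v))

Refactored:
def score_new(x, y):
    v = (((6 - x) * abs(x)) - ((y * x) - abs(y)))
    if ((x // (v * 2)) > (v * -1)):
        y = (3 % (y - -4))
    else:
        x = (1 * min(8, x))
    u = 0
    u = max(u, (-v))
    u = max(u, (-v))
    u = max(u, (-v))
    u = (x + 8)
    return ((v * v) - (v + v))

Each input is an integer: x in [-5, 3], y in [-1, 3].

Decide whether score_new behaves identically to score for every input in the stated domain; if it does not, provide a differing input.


Run the pair on x=0, y=0.
score: v = 0; ((v * -1) < (x // (v - 2))) -> false; x = 0; u = 0; [j=-2]; u = 0; [j=-1]; u = 0; [j=0]; u = 0; u = 8; return 0
score_new: v = 0; division by zero -> ERROR
0 and ERROR differ, so these are not the same function on this domain.
verdict: not equivalent; witness: x=0, y=0


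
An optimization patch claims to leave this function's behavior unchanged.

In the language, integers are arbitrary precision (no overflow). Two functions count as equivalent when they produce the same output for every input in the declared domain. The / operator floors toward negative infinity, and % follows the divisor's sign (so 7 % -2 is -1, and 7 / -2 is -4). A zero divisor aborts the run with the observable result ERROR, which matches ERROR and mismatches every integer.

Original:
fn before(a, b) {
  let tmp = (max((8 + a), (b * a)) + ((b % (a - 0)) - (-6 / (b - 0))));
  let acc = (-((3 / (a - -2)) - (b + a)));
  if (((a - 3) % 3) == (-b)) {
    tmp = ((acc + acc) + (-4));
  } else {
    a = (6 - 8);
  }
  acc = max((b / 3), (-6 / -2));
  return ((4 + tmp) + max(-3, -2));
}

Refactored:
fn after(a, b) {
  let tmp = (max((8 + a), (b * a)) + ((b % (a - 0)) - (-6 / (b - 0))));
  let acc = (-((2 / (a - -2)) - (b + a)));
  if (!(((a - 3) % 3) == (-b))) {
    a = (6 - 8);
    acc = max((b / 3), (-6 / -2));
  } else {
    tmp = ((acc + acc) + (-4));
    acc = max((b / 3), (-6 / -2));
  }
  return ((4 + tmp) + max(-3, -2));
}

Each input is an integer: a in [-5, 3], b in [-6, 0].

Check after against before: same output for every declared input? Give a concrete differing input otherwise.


Not equivalent: a=-4, b=-2 separates them (-10 vs -12).
before: tmp := 3 | acc := -4 | (((a - 3) % 3) == (-b)): true | tmp := -12 | acc := 3 | result -10
after: tmp := 3 | acc := -5 | (!(((a - 3) % 3) == (-b))): false | tmp := -14 | acc := 3 | result -12
verdict: not equivalent; witness: a=-4, b=-2


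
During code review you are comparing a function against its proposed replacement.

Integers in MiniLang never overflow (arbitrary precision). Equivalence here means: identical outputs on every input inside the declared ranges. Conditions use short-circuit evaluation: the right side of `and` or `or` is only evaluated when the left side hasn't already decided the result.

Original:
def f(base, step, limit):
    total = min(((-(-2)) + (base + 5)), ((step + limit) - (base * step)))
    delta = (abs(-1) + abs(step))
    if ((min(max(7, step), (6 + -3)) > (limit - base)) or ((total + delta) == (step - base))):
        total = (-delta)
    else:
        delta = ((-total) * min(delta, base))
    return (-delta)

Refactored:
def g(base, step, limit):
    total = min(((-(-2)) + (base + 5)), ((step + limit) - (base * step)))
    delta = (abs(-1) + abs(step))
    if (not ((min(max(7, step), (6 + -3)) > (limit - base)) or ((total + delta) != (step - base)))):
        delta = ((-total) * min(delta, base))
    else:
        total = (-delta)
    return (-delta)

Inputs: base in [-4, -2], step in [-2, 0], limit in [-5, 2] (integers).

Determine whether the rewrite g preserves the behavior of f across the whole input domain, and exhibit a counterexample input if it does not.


Input base=-4, step=-2, limit=-1: 44 from f versus -3 from g.
verdict: not equivalent; witness: base=-4, step=-2, limit=-1


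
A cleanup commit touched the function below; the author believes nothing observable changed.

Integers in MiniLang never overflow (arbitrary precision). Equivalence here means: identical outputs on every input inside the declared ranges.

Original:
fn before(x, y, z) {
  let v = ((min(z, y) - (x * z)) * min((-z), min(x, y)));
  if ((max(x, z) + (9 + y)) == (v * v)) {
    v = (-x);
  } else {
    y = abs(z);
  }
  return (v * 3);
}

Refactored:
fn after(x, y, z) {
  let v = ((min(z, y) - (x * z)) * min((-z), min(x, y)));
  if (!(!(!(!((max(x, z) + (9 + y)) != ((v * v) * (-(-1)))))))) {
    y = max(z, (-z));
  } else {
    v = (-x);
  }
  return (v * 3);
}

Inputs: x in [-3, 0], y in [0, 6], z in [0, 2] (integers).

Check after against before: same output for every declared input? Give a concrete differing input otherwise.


Comparing the listings, the differences include: comparison usage differs; and arithmetic usage differs; and min/max/abs usage differs; and constant usage differs; and boolean connective usage differs.
Tracing x=-2, y=2, z=0: before: v = 0; ((max(x, z) + (9 + y)) == (v * v)) -> false; y = 0; return 0 | after: v = 0; (!(!(!(!((max(x, z) + (9 + y)) != ((v * v) * (-(-1)))))))) -> true; y = 0; return 0 — matching result 0.
Sweeping the whole domain (84 inputs) finds no disagreement.
verdict: equivalent


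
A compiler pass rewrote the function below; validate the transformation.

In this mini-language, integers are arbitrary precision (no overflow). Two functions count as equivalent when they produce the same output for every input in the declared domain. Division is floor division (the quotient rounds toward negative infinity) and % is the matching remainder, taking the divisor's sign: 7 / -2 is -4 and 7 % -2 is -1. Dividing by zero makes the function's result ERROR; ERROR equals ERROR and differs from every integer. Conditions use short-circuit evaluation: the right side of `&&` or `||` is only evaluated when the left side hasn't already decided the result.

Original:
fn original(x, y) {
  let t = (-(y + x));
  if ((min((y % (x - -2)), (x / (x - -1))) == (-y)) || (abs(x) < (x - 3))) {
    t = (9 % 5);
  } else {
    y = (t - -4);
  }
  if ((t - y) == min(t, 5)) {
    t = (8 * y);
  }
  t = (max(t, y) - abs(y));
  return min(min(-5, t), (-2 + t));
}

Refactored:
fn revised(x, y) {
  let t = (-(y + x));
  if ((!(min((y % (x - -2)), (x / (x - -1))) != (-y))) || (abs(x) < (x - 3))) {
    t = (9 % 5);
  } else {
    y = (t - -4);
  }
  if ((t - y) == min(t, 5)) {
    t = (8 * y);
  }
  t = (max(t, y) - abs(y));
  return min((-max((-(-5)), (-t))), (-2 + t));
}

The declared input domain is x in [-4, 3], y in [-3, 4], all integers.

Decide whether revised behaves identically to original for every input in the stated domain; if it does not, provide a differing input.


This is a faithful refactor — comparison usage differs; also boolean connective usage differs; also min/max/abs usage differs, but the computed results match everywhere.
Spot check at x=-1, y=3 — original: t = -2; division by zero -> ERROR. revised: t = -2; division by zero -> ERROR. Both give ERROR.
An exhaustive pass over the 64 declared inputs shows identical outputs.
verdict: equivalent


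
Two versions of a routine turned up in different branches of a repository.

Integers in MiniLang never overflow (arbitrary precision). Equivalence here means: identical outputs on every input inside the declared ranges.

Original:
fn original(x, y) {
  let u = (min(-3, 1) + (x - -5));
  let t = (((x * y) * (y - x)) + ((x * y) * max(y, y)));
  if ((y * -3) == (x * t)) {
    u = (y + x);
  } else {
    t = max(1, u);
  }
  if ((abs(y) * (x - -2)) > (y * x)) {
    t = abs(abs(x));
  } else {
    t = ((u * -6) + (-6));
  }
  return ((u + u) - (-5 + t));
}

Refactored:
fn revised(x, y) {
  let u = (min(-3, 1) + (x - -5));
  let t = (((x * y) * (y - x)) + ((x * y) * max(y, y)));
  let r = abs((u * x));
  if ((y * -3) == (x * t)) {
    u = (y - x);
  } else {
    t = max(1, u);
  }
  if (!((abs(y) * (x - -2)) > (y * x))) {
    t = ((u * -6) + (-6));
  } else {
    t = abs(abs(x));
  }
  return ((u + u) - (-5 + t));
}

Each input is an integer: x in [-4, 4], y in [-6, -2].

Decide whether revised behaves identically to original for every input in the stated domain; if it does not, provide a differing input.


These are not equivalent — on x=-1, y=-2 the outputs split (-13 vs 3).
original: u = 1; t = -6; ((y * -3) == (x * t)) -> true; u = -3; ((abs(y) * (x - -2)) > (y * x)) -> false; t = 12; return -13
revised: u = 1; t = -6; r = 1; ((y * -3) == (x * t)) -> true; u = -1; (!((abs(y) * (x - -2)) > (y * x))) -> true; t = 0; return 3
verdict: not equivalent; witness: x=-1, y=-2


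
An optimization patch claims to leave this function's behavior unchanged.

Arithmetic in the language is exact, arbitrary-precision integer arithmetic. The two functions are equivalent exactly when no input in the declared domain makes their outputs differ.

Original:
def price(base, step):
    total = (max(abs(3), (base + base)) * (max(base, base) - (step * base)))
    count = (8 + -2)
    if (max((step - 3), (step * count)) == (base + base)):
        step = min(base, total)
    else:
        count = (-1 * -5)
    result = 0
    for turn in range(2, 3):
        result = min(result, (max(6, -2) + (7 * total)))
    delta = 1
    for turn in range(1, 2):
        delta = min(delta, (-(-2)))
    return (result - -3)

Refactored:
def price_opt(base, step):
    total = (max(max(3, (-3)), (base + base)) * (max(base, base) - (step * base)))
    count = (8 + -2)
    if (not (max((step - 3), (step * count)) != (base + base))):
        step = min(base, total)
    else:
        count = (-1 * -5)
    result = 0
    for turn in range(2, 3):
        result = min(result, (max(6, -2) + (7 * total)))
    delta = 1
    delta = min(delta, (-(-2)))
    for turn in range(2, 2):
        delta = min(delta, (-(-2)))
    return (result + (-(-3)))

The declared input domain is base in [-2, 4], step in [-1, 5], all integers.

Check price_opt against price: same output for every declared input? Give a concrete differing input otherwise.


Reading the diff, among the changes: min/max/abs usage differs, loop structure differs, boolean connective usage differs, statement counts differ, comparison usage differs, constant usage differs, arithmetic usage differs.
Spot check at base=4, step=2 — price: total := -32 | count := 6 | (max((step - 3), (step * count)) == (base + base)): false | count := 5 | result := 0 | iter turn=2: | result := -218 | delta := 1 | iter turn=1: | delta := 1 | result -215. price_opt: total := -32 | count := 6 | (not (max((step - 3), (step * count)) != (base + base))): false | count := 5 | result := 0 | iter turn=2: | result := -218 | delta := 1 | delta := 1 | loop over turn: empty range | result -215. Both give -215.
Every one of the 49 inputs gives matching results.
verdict: equivalent


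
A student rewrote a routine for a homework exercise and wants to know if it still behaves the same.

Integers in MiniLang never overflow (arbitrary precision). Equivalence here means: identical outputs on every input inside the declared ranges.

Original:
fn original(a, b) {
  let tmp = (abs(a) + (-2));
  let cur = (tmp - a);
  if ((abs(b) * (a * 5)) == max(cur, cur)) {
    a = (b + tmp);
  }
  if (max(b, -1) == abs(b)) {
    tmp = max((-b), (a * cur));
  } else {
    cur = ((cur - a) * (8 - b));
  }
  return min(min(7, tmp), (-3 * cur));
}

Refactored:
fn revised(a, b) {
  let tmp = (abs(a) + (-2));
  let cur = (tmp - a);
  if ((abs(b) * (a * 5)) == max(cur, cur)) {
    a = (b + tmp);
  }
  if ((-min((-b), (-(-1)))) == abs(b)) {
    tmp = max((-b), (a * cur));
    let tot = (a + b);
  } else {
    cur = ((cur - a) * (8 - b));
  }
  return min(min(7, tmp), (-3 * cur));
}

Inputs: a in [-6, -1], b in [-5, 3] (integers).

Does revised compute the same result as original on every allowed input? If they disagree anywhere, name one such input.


Side by side, the visible changes include: statement counts differ, local variable names differ, arithmetic usage differs, min/max/abs usage differs.
Tracing a=-4, b=-1: original: tmp = 2; cur = 6; ((abs(b) * (a * 5)) == max(cur, cur)) -> false; (max(b, -1) == abs(b)) -> false; cur = 90; return -270 | revised: tmp = 2; cur = 6; ((abs(b) * (a * 5)) == max(cur, cur)) -> false; ((-min((-b), (-(-1)))) == abs(b)) -> false; cur = 90; return -270 — matching result -270.
Checked all 54 inputs in the declared domain: the outputs agree on every one.
verdict: equivalent


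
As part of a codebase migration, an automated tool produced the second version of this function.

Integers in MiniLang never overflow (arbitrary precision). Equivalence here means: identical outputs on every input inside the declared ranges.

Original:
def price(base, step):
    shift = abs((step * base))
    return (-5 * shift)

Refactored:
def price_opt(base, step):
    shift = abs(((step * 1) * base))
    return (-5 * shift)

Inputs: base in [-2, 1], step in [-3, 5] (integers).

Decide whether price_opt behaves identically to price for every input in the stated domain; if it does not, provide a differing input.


This is a faithful refactor — constant usage differs, and arithmetic usage differs, but the computed results match everywhere.
As a probe, take base=-2, step=1: price runs shift becomes 2; next final value -10; price_opt runs shift becomes 2; next final value -10; both end at -10.
An exhaustive pass over the 36 declared inputs shows identical outputs.
verdict: equivalent


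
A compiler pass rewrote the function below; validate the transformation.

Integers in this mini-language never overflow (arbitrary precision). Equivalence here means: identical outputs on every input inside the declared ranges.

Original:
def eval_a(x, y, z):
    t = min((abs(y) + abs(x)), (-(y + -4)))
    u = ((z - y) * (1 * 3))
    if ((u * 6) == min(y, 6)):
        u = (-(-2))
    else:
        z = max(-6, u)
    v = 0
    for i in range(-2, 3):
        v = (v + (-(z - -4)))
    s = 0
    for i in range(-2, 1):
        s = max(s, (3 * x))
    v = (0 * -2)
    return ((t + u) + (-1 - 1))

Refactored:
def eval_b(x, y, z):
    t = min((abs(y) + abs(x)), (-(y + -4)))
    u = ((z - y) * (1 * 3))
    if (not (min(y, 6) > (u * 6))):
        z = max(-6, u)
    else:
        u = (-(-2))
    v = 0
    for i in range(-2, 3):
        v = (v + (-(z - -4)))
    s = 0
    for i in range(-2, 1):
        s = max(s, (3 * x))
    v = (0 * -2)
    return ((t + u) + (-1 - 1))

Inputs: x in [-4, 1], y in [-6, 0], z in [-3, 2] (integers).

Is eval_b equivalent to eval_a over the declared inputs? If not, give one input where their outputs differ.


Take x=-4, y=-2, z=-3.
eval_a: t := 6 | u := -3 | ((u * 6) == min(y, 6)): false | z := -3 | v := 0 | iter i=-2: | v := -1 | iter i=-1: | v := -2 | iter i=0: | v := -3 | iter i=1: | v := -4 | iter i=2: | v := -5 | s := 0 | iter i=-2: | s := 0 | iter i=-1: | s := 0 | iter i=0: | s := 0 | v := 0 | result 1
eval_b: t := 6 | u := -3 | (not (min(y, 6) > (u * 6))): false | u := 2 | v := 0 | iter i=-2: | v := -1 | iter i=-1: | v := -2 | iter i=0: | v := -3 | iter i=1: | v := -4 | iter i=2: | v := -5 | s := 0 | iter i=-2: | s := 0 | iter i=-1: | s := 0 | iter i=0: | s := 0 | v := 0 | result 6
1 against 6: the behavior changed.
verdict: not equivalent; witness: x=-4, y=-2, z=-3


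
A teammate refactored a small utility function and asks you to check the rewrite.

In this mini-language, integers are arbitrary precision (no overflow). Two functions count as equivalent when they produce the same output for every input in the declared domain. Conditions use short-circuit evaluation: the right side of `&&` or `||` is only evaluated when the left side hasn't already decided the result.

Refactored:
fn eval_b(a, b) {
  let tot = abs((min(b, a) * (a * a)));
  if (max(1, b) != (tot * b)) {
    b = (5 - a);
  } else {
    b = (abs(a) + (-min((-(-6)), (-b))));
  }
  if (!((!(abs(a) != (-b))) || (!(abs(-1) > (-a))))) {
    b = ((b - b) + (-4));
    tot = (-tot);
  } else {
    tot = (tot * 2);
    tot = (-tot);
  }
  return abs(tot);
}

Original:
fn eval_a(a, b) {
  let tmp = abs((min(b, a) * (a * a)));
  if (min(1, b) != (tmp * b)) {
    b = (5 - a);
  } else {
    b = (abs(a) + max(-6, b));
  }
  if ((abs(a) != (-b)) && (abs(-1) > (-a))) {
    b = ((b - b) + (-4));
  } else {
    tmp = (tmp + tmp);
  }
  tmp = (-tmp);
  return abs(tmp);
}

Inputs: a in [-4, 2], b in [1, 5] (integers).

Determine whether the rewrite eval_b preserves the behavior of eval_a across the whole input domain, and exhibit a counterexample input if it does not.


Equivalent. Although `min(1, b)` became `max(1, b)`, no input in the stated domain can expose it.
Every one of the 35 inputs gives matching results.
One worked example (a=-3, b=2) — eval_a: tmp=27, then (min(1, b) != (tmp * b)) is true, then b=8, then ((abs(a) != (-b)) && (abs(-1) > (-a))) is false, then tmp=54, then tmp=-54, then returns 54; eval_b: tot=27, then (max(1, b) != (tot * b)) is true, then b=8, then (!((!(abs(a) != (-b))) || (!(abs(-1) > (-a))))) is false, then tot=54, then tot=-54, then returns 54; agreement on 54.
verdict: equivalent


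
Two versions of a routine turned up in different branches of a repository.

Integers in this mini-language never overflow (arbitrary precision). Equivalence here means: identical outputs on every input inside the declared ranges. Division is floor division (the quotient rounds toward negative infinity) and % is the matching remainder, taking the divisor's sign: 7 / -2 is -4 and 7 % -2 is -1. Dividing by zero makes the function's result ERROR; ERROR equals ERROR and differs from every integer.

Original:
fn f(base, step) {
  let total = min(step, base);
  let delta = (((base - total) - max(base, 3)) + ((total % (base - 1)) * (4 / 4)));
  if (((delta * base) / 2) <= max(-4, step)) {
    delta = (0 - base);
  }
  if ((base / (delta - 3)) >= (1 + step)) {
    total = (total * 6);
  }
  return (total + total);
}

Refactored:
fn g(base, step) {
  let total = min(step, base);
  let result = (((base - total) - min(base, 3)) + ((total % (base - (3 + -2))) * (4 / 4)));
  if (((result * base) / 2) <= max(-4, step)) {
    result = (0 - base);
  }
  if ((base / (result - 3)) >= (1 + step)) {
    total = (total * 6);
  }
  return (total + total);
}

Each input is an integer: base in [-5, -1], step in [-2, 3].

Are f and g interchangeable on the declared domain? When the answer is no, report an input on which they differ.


These are not equivalent — on base=-3, step=0 the outputs split (-6 vs ERROR).
f: total = -3; delta = -6; (((delta * base) / 2) <= max(-4, step)) -> false; ((base / (delta - 3)) >= (1 + step)) -> false; return -6
g: total = -3; result = 0; (((result * base) / 2) <= max(-4, step)) -> true; result = 3; division by zero -> ERROR
verdict: not equivalent; witness: base=-3, step=0


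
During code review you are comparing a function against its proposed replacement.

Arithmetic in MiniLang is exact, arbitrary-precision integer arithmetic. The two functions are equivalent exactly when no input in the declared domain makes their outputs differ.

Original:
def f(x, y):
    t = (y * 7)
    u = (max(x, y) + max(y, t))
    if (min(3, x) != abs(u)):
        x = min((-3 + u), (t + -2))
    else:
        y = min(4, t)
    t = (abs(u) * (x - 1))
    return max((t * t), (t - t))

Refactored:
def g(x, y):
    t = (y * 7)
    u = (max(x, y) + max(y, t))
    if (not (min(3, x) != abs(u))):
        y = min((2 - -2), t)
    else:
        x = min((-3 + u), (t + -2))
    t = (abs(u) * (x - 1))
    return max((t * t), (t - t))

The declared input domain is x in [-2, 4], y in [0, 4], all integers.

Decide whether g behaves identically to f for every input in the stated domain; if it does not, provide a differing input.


Equivalent — the differences include constant usage differs; boolean connective usage differs; arithmetic usage differs, yet no declared input distinguishes the two.
Spot check at x=-2, y=1 — f: t=7, then u=8, then (min(3, x) != abs(u)) is true, then x=5, then t=32, then returns 1024. g: t=7, then u=8, then (not (min(3, x) != abs(u))) is false, then x=5, then t=32, then returns 1024. Both give 1024.
Sweeping the whole domain (35 inputs) finds no disagreement.
verdict: equivalent


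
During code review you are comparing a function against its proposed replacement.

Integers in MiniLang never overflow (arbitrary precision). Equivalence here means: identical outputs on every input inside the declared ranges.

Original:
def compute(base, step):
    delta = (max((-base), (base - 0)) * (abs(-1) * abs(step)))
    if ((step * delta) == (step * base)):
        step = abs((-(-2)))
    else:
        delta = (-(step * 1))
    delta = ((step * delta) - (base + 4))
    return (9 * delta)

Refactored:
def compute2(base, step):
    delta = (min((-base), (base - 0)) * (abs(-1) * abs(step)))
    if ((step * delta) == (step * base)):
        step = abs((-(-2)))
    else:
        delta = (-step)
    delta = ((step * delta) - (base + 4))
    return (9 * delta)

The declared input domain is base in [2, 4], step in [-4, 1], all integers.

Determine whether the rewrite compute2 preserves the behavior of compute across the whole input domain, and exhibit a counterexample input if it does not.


The rewrite breaks on base=2, step=-1, where the results are -18 and -63.
compute: delta=2, then ((step * delta) == (step * base)) is true, then step=2, then delta=-2, then returns -18
compute2: delta=-2, then ((step * delta) == (step * base)) is false, then delta=1, then delta=-7, then returns -63
verdict: not equivalent; witness: base=2, step=-1


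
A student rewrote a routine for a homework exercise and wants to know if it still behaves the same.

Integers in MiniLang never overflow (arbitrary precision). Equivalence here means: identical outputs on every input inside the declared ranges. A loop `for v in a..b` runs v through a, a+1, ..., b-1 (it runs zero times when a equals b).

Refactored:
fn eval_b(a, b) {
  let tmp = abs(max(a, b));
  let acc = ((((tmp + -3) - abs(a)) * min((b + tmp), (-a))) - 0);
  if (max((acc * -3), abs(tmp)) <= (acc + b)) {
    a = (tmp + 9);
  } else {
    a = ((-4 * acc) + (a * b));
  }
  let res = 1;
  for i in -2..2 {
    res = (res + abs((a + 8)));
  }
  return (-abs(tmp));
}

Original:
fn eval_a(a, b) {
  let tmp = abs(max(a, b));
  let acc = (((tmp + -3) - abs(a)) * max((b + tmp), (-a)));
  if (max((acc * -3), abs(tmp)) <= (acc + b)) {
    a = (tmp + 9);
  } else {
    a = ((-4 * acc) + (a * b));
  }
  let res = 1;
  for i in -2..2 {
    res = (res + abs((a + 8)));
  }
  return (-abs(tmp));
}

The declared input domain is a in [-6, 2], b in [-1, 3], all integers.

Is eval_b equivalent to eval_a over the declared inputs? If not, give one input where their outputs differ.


The one real change (`max((b + tmp), (-a))` became `min((b + tmp), (-a))`) has no effect anywhere in the declared ranges.
Tracing a=2, b=0: eval_a: tmp=2, then acc=-6, then (max((acc * -3), abs(tmp)) <= (acc + b)) is false, then a=24, then res=1, then (i=-2), then res=33, then (i=-1), then res=65, then (i=0), then res=97, then (i=1), then res=129, then returns -2 | eval_b: tmp=2, then acc=6, then (max((acc * -3), abs(tmp)) <= (acc + b)) is true, then a=11, then res=1, then (i=-2), then res=20, then (i=-1), then res=39, then (i=0), then res=58, then (i=1), then res=77, then returns -2 — matching result -2.
Every one of the 45 inputs gives matching results.
verdict: equivalent


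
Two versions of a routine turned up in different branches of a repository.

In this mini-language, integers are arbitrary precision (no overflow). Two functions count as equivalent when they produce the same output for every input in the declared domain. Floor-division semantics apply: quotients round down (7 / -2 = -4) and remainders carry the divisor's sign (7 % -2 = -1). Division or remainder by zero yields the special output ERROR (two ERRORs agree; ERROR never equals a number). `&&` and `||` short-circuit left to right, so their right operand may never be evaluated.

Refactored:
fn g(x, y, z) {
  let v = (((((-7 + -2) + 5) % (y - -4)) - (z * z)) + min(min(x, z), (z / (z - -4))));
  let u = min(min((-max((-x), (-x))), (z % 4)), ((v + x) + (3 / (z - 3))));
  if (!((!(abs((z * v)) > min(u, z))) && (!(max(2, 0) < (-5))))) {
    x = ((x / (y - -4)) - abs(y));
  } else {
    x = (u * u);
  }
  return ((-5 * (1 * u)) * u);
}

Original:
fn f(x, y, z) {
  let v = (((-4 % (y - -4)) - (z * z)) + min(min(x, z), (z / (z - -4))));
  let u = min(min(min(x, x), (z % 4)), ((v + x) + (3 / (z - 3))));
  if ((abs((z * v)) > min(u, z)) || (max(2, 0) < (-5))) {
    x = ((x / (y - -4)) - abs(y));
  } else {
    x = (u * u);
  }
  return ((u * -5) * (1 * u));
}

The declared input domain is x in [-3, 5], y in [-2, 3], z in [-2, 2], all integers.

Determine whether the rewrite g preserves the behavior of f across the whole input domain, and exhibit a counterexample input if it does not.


The two versions differ — the changes include arithmetic usage differs; also min/max/abs usage differs; also constant usage differs; also boolean connective usage differs.
As a probe, take x=-1, y=3, z=-1: f runs v := 1 | u := -1 | ((abs((z * v)) > min(u, z)) || (max(2, 0) < (-5))): true | x := -4 | result -5; g runs v := 1 | u := -1 | (!((!(abs((z * v)) > min(u, z))) && (!(max(2, 0) < (-5))))): true | x := -4 | result -5; both end at -5.
Sweeping the whole domain (270 inputs) finds no disagreement.
verdict: equivalent


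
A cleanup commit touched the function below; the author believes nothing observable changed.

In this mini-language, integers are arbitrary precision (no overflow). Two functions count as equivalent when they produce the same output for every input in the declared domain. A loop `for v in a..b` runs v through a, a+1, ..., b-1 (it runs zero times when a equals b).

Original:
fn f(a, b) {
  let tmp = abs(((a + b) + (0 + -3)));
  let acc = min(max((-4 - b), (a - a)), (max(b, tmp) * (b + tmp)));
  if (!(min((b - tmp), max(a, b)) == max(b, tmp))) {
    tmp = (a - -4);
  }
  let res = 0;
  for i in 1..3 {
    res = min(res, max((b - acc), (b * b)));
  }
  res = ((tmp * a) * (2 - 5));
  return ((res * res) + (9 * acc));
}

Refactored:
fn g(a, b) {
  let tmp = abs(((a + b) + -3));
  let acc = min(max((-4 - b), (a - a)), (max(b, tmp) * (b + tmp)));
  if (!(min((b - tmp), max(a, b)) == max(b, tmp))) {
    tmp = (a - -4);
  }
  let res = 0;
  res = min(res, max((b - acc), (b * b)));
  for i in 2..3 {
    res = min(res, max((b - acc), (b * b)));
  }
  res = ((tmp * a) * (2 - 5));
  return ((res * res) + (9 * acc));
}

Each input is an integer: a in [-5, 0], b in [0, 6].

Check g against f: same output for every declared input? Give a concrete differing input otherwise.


Equivalent — the differences include constant usage differs, statement counts differ, loop structure differs, min/max/abs usage differs, arithmetic usage differs, yet no declared input distinguishes the two.
Spot check at a=-3, b=1 — f: tmp := 5 | acc := 0 | (!(min((b - tmp), max(a, b)) == max(b, tmp))): true | tmp := 1 | res := 0 | iter i=1: | res := 0 | iter i=2: | res := 0 | res := 9 | result 81. g: tmp := 5 | acc := 0 | (!(min((b - tmp), max(a, b)) == max(b, tmp))): true | tmp := 1 | res := 0 | res := 0 | iter i=2: | res := 0 | res := 9 | result 81. Both give 81.
An exhaustive pass over the 42 declared inputs shows identical outputs.
verdict: equivalent


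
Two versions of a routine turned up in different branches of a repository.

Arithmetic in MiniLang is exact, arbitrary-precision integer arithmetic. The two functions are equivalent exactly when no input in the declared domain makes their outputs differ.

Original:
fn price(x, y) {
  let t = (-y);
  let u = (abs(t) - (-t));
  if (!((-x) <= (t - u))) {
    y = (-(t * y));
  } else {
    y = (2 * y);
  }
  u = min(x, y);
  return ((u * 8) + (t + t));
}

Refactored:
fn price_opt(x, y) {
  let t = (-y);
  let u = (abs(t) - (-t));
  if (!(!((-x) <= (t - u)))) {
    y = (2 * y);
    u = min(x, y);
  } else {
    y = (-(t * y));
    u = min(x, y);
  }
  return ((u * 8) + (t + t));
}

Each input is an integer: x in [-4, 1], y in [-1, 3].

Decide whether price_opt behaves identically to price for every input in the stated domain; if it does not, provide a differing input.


The two are interchangeable: statement counts differ, min/max/abs usage differs, boolean connective usage differs, and every declared input agrees.
Spot check at x=-2, y=2 — price: t becomes -2; next u becomes 0; next (!((-x) <= (t - u))) evaluates to true; next y becomes 4; next u becomes -2; next final value -20. price_opt: t becomes -2; next u becomes 0; next (!(!((-x) <= (t - u)))) evaluates to false; next y becomes 4; next u becomes -2; next final value -20. Both give -20.
Checked all 30 inputs in the declared domain: the outputs agree on every one.
verdict: equivalent


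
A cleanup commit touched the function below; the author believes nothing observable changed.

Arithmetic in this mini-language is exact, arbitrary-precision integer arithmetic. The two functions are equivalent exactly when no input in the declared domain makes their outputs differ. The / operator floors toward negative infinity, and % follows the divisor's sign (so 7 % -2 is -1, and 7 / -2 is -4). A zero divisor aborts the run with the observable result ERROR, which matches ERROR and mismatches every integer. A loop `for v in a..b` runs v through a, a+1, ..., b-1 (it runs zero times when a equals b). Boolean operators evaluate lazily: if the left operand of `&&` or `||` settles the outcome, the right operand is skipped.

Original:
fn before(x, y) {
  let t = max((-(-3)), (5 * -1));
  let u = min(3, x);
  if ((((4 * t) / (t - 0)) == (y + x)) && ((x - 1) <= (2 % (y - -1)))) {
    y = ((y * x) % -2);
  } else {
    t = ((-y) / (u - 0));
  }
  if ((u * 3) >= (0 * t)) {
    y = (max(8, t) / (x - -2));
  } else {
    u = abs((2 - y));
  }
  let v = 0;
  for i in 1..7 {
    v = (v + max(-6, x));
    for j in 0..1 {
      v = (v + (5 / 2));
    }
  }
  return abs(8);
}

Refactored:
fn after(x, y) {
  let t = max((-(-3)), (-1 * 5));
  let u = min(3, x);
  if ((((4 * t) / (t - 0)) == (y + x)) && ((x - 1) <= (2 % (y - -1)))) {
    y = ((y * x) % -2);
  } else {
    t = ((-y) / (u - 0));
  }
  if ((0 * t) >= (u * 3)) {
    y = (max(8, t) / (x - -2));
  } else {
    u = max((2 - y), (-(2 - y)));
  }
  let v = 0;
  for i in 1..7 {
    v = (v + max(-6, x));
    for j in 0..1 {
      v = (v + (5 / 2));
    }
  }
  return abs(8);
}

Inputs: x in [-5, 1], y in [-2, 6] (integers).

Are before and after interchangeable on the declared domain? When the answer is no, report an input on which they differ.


Not equivalent: x=-2, y=-2 separates them (8 vs ERROR).
before: t becomes 3; next u becomes -2; next ((((4 * t) / (t - 0)) == (y + x)) && ((x - 1) <= (2 % (y - -1)))) evaluates to false; next t becomes -1; next ((u * 3) >= (0 * t)) evaluates to false; next u becomes 4; next v becomes 0; next at i=1:; next v becomes -2; next at j=0:; next v becomes 0; next at i=2:; next v becomes -2; next at j=0:; next v becomes 0; next at i=3:; next v becomes -2; next at j=0:; next v becomes 0; next at i=4:; next v becomes -2; next at j=0:; next v becomes 0; next at i=5:; next v becomes -2; next at j=0:; next v becomes 0; next at i=6:; next v becomes -2; next at j=0:; next v becomes 0; next final value 8
after: t becomes 3; next u becomes -2; next ((((4 * t) / (t - 0)) == (y + x)) && ((x - 1) <= (2 % (y - -1)))) evaluates to false; next t becomes -1; next ((0 * t) >= (u * 3)) evaluates to true; next hits division by zero so the output is ERROR
verdict: not equivalent; witness: x=-2, y=-2


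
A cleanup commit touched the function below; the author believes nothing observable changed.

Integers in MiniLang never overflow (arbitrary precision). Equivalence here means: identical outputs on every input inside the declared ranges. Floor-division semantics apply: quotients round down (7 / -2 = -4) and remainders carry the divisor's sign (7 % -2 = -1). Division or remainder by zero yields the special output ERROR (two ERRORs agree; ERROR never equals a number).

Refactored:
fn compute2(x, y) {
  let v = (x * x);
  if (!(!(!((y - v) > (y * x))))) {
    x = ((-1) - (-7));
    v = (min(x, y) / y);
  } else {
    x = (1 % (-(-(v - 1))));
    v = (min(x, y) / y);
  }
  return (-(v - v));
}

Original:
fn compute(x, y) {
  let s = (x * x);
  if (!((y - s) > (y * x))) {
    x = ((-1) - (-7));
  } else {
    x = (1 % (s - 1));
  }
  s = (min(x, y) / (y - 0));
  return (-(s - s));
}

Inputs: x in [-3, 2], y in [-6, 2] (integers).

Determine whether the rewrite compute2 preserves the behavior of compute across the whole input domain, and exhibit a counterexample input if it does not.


Equivalent — the differences include boolean connective usage differs; also local variable names differ; also min/max/abs usage differs; also constant usage differs; also arithmetic usage differs; also statement counts differ, yet no declared input distinguishes the two.
Spot check at x=-2, y=2 — compute: s becomes 4; next (!((y - s) > (y * x))) evaluates to false; next x becomes 1; next s becomes 0; next final value 0. compute2: v becomes 4; next (!(!(!((y - v) > (y * x))))) evaluates to false; next x becomes 1; next v becomes 0; next final value 0. Both give 0.
Checked all 54 inputs in the declared domain: the outputs agree on every one.
verdict: equivalent
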